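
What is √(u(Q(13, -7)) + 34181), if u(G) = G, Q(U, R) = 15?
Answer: 2*√8549 ≈ 184.92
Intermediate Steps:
√(u(Q(13, -7)) + 34181) = √(15 + 34181) = √34196 = 2*√8549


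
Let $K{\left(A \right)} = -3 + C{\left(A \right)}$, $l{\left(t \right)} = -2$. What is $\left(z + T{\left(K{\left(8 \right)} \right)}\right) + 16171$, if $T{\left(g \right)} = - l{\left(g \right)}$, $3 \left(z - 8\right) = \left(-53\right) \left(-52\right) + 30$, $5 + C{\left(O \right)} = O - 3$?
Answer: $\frac{51329}{3} \approx 17110.0$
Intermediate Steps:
$C{\left(O \right)} = -8 + O$ ($C{\left(O \right)} = -5 + \left(O - 3\right) = -5 + \left(-3 + O\right) = -8 + O$)
$z = \frac{2810}{3}$ ($z = 8 + \frac{\left(-53\right) \left(-52\right) + 30}{3} = 8 + \frac{2756 + 30}{3} = 8 + \frac{1}{3} \cdot 2786 = 8 + \frac{2786}{3} = \frac{2810}{3} \approx 936.67$)
$K{\left(A \right)} = -11 + A$ ($K{\left(A \right)} = -3 + \left(-8 + A\right) = -11 + A$)
$T{\left(g \right)} = 2$ ($T{\left(g \right)} = \left(-1\right) \left(-2\right) = 2$)
$\left(z + T{\left(K{\left(8 \right)} \right)}\right) + 16171 = \left(\frac{2810}{3} + 2\right) + 16171 = \frac{2816}{3} + 16171 = \frac{51329}{3}$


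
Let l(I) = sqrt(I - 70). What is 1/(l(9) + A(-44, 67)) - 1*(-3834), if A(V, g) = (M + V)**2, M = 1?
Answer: 13107918757/3418862 - I*sqrt(61)/3418862 ≈ 3834.0 - 2.2845e-6*I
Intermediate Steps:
A(V, g) = (1 + V)**2
l(I) = sqrt(-70 + I)
1/(l(9) + A(-44, 67)) - 1*(-3834) = 1/(sqrt(-70 + 9) + (1 - 44)**2) - 1*(-3834) = 1/(sqrt(-61) + (-43)**2) + 3834 = 1/(I*sqrt(61) + 1849) + 3834 = 1/(1849 + I*sqrt(61)) + 3834 = 3834 + 1/(1849 + I*sqrt(61))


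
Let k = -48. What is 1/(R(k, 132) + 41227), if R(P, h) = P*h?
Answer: 1/34891 ≈ 2.8661e-5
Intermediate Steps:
1/(R(k, 132) + 41227) = 1/(-48*132 + 41227) = 1/(-6336 + 41227) = 1/34891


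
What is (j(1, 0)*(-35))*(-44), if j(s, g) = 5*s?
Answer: 7700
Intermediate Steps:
(j(1, 0)*(-35))*(-44) = ((5*1)*(-35))*(-44) = (5*(-35))*(-44) = -175*(-44) = 7700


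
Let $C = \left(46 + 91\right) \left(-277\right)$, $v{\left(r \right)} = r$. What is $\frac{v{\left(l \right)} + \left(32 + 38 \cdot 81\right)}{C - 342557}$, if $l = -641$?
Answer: $- \frac{2469}{380506} \approx -0.0064887$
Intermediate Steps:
$C = -37949$ ($C = 137 \left(-277\right) = -37949$)
$\frac{v{\left(l \right)} + \left(32 + 38 \cdot 81\right)}{C - 342557} = \frac{-641 + \left(32 + 38 \cdot 81\right)}{-37949 - 342557} = \frac{-641 + \left(32 + 3078\right)}{-380506} = \left(-641 + 3110\right) \left(- \frac{1}{380506}\right) = 2469 \left(- \frac{1}{380506}\right) = - \frac{2469}{380506}$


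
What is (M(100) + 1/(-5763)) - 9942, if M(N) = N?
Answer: -56719447/5763 ≈ -9842.0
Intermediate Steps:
(M(100) + 1/(-5763)) - 9942 = (100 + 1/(-5763)) - 9942 = (100 - 1/5763) - 9942 = 576299/5763 - 9942 = -56719447/5763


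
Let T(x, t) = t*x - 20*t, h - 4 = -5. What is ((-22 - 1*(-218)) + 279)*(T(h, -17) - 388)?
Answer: -14725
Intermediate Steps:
h = -1 (h = 4 - 5 = -1)
T(x, t) = -20*t + t*x
((-22 - 1*(-218)) + 279)*(T(h, -17) - 388) = ((-22 - 1*(-218)) + 279)*(-17*(-20 - 1) - 388) = ((-22 + 218) + 279)*(-17*(-21) - 388) = (196 + 279)*(357 - 388) = 475*(-31) = -14725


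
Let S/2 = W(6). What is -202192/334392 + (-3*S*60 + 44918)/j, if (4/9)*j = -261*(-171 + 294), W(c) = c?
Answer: -4817102522/4025619891 ≈ -1.1966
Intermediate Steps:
S = 12 (S = 2*6 = 12)
j = -288927/4 (j = 9*(-261*(-171 + 294))/4 = 9*(-261*123)/4 = (9/4)*(-32103) = -288927/4 ≈ -72232.)
-202192/334392 + (-3*S*60 + 44918)/j = -202192/334392 + (-3*12*60 + 44918)/(-288927/4) = -202192*1/334392 + (-36*60 + 44918)*(-4/288927) = -25274/41799 + (-2160 + 44918)*(-4/288927) = -25274/41799 + 42758*(-4/288927) = -25274/41799 - 171032/288927 = -4817102522/4025619891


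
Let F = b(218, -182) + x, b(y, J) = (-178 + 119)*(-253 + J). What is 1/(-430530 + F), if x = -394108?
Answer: -1/798973 ≈ -1.2516e-6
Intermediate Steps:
b(y, J) = 14927 - 59*J (b(y, J) = -59*(-253 + J) = 14927 - 59*J)
F = -368443 (F = (14927 - 59*(-182)) - 394108 = (14927 + 10738) - 394108 = 25665 - 394108 = -368443)
1/(-430530 + F) = 1/(-430530 - 368443) = 1/(-798973) = -1/798973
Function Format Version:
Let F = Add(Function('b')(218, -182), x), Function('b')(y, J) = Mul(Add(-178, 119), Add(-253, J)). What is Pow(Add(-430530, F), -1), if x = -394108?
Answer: Rational(-1, 798973) ≈ -1.2516e-6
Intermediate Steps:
Function('b')(y, J) = Add(14927, Mul(-59, J)) (Function('b')(y, J) = Mul(-59, Add(-253, J)) = Add(14927, Mul(-59, J)))
F = -368443 (F = Add(Add(14927, Mul(-59, -182)), -394108) = Add(Add(14927, 10738), -394108) = Add(25665, -394108) = -368443)
Pow(Add(-430530, F), -1) = Pow(Add(-430530, -368443), -1) = Pow(-798973, -1) = Rational(-1, 798973)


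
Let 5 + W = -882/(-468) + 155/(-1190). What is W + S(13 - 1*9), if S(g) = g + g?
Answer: 7355/1547 ≈ 4.7544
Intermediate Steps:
S(g) = 2*g
W = -5021/1547 (W = -5 + (-882/(-468) + 155/(-1190)) = -5 + (-882*(-1/468) + 155*(-1/1190)) = -5 + (49/26 - 31/238) = -5 + 2714/1547 = -5021/1547 ≈ -3.2456)
W + S(13 - 1*9) = -5021/1547 + 2*(13 - 1*9) = -5021/1547 + 2*(13 - 9) = -5021/1547 + 2*4 = -5021/1547 + 8 = 7355/1547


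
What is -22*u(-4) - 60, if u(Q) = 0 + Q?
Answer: 28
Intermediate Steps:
u(Q) = Q
-22*u(-4) - 60 = -22*(-4) - 60 = 88 - 60 = 28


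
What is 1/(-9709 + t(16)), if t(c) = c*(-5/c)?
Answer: -1/9714 ≈ -0.00010294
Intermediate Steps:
t(c) = -5
1/(-9709 + t(16)) = 1/(-9709 - 5) = 1/(-9714) = -1/9714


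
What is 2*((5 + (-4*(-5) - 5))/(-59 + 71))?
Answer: 10/3 ≈ 3.3333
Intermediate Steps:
2*((5 + (-4*(-5) - 5))/(-59 + 71)) = 2*((5 + (20 - 5))/12) = 2*((5 + 15)*(1/12)) = 2*(20*(1/12)) = 2*(5/3) = 10/3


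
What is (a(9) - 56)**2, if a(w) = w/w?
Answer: 3025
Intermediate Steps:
a(w) = 1
(a(9) - 56)**2 = (1 - 56)**2 = (-55)**2 = 3025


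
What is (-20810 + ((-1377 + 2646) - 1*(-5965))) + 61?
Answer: -13515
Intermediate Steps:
(-20810 + ((-1377 + 2646) - 1*(-5965))) + 61 = (-20810 + (1269 + 5965)) + 61 = (-20810 + 7234) + 61 = -13576 + 61 = -13515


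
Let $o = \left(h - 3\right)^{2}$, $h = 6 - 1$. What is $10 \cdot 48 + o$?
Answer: $484$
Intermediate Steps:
$h = 5$ ($h = 6 - 1 = 5$)
$o = 4$ ($o = \left(5 - 3\right)^{2} = 2^{2} = 4$)
$10 \cdot 48 + o = 10 \cdot 48 + 4 = 480 + 4 = 484$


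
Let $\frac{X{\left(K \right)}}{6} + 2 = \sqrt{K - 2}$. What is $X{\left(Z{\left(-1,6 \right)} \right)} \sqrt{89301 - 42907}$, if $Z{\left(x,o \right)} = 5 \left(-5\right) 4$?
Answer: $- 12 \sqrt{46394} + 12 i \sqrt{1183047} \approx -2584.7 + 13052.0 i$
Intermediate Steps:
$Z{\left(x,o \right)} = -100$ ($Z{\left(x,o \right)} = \left(-25\right) 4 = -100$)
$X{\left(K \right)} = -12 + 6 \sqrt{-2 + K}$ ($X{\left(K \right)} = -12 + 6 \sqrt{K - 2} = -12 + 6 \sqrt{-2 + K}$)
$X{\left(Z{\left(-1,6 \right)} \right)} \sqrt{89301 - 42907} = \left(-12 + 6 \sqrt{-2 - 100}\right) \sqrt{89301 - 42907} = \left(-12 + 6 \sqrt{-102}\right) \sqrt{46394} = \left(-12 + 6 i \sqrt{102}\right) \sqrt{46394} = \sqrt{46394} \left(-12 + 6 i \sqrt{102}\right)$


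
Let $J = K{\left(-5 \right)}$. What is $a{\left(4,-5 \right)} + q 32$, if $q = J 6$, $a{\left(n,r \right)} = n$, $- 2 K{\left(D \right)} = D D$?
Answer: $-2396$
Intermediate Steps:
$K{\left(D \right)} = - \frac{D^{2}}{2}$ ($K{\left(D \right)} = - \frac{D D}{2} = - \frac{D^{2}}{2}$)
$J = - \frac{25}{2}$ ($J = - \frac{\left(-5\right)^{2}}{2} = \left(- \frac{1}{2}\right) 25 = - \frac{25}{2} \approx -12.5$)
$q = -75$ ($q = \left(- \frac{25}{2}\right) 6 = -75$)
$a{\left(4,-5 \right)} + q 32 = 4 - 2400 = -2396$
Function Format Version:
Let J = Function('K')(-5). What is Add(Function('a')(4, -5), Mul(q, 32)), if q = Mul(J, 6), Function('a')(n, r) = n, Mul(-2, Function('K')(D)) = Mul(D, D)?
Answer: -2396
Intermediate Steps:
Function('K')(D) = Mul(Rational(-1, 2), Pow(D, 2)) (Function('K')(D) = Mul(Rational(-1, 2), Mul(D, D)) = Mul(Rational(-1, 2), Pow(D, 2)))
J = Rational(-25, 2) (J = Mul(Rational(-1, 2), Pow(-5, 2)) = Mul(Rational(-1, 2), 25) = Rational(-25, 2) ≈ -12.500)
q = -75 (q = Mul(Rational(-25, 2), 6) = -75)
Add(Function('a')(4, -5), Mul(q, 32)) = Add(4, Mul(-75, 32)) = Add(4, -2400) = -2396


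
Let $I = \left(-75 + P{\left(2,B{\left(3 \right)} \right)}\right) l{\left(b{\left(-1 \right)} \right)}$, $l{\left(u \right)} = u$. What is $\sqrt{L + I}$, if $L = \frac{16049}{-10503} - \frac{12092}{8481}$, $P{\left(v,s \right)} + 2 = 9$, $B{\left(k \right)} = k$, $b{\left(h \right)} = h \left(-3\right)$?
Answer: $\frac{i \sqrt{20272591760653551}}{9897327} \approx 14.386 i$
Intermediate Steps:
$b{\left(h \right)} = - 3 h$
$P{\left(v,s \right)} = 7$ ($P{\left(v,s \right)} = -2 + 9 = 7$)
$L = - \frac{87704615}{29691981}$ ($L = 16049 \left(- \frac{1}{10503}\right) - \frac{12092}{8481} = - \frac{16049}{10503} - \frac{12092}{8481} = - \frac{87704615}{29691981} \approx -2.9538$)
$I = -204$ ($I = \left(-75 + 7\right) \left(\left(-3\right) \left(-1\right)\right) = \left(-68\right) 3 = -204$)
$\sqrt{L + I} = \sqrt{- \frac{87704615}{29691981} - 204} = \sqrt{- \frac{6144868739}{29691981}} = \frac{i \sqrt{20272591760653551}}{9897327}$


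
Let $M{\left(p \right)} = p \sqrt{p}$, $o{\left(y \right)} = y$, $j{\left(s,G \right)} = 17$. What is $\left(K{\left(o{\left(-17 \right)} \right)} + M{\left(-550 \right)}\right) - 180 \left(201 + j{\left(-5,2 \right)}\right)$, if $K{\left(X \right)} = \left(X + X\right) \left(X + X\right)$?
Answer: $-38084 - 2750 i \sqrt{22} \approx -38084.0 - 12899.0 i$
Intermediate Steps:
$K{\left(X \right)} = 4 X^{2}$ ($K{\left(X \right)} = 2 X 2 X = 4 X^{2}$)
$M{\left(p \right)} = p^{\frac{3}{2}}$
$\left(K{\left(o{\left(-17 \right)} \right)} + M{\left(-550 \right)}\right) - 180 \left(201 + j{\left(-5,2 \right)}\right) = \left(4 \left(-17\right)^{2} + \left(-550\right)^{\frac{3}{2}}\right) - 180 \left(201 + 17\right) = \left(4 \cdot 289 - 2750 i \sqrt{22}\right) - 39240 = \left(1156 - 2750 i \sqrt{22}\right) - 39240 = -38084 - 2750 i \sqrt{22}$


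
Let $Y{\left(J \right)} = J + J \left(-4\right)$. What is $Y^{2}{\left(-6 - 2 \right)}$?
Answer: $576$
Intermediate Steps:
$Y{\left(J \right)} = - 3 J$ ($Y{\left(J \right)} = J - 4 J = - 3 J$)
$Y^{2}{\left(-6 - 2 \right)} = \left(- 3 \left(-6 - 2\right)\right)^{2} = \left(\left(-3\right) \left(-8\right)\right)^{2} = 24^{2} = 576$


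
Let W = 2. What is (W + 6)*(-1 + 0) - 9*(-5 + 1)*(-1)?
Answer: -44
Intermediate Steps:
(W + 6)*(-1 + 0) - 9*(-5 + 1)*(-1) = (2 + 6)*(-1 + 0) - 9*(-5 + 1)*(-1) = 8*(-1) - (-36)*(-1) = -8 - 9*4 = -8 - 36 = -44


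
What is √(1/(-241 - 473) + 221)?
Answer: √112664202/714 ≈ 14.866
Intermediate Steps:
√(1/(-241 - 473) + 221) = √(1/(-714) + 221) = √(-1/714 + 221) = √(157793/714) = √112664202/714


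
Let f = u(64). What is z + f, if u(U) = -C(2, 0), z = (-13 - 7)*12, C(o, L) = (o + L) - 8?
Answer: -234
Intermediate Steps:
C(o, L) = -8 + L + o (C(o, L) = (L + o) - 8 = -8 + L + o)
z = -240 (z = -20*12 = -240)
u(U) = 6 (u(U) = -(-8 + 0 + 2) = -1*(-6) = 6)
f = 6
z + f = -240 + 6 = -234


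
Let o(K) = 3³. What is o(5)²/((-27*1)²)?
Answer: 1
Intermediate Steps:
o(K) = 27
o(5)²/((-27*1)²) = 27²/((-27*1)²) = 729/((-27)²) = 729/729 = 729*(1/729) = 1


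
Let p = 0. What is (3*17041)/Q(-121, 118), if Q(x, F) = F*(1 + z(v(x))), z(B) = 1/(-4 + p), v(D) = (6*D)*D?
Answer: 34082/59 ≈ 577.66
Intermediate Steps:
v(D) = 6*D²
z(B) = -¼ (z(B) = 1/(-4 + 0) = 1/(-4) = -¼)
Q(x, F) = 3*F/4 (Q(x, F) = F*(1 - ¼) = F*(¾) = 3*F/4)
(3*17041)/Q(-121, 118) = (3*17041)/(((¾)*118)) = 51123/(177/2) = 51123*(2/177) = 34082/59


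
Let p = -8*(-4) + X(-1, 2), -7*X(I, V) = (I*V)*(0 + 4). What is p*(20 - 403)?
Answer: -88856/7 ≈ -12694.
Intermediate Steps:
X(I, V) = -4*I*V/7 (X(I, V) = -I*V*(0 + 4)/7 = -I*V*4/7 = -4*I*V/7)
p = 232/7 (p = -8*(-4) - 4/7*(-1)*2 = 32 + 8/7 = 232/7 ≈ 33.143)
p*(20 - 403) = 232*(20 - 403)/7 = (232/7)*(-383) = -88856/7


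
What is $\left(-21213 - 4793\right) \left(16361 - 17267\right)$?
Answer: $23561436$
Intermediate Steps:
$\left(-21213 - 4793\right) \left(16361 - 17267\right) = \left(-26006\right) \left(-906\right) = 23561436$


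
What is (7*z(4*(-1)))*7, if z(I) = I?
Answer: -196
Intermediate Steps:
(7*z(4*(-1)))*7 = (7*(4*(-1)))*7 = (7*(-4))*7 = -28*7 = -196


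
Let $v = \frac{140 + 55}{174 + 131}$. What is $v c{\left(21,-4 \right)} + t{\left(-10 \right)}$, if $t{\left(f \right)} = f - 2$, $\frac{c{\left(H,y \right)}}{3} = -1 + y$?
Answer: $- \frac{1317}{61} \approx -21.59$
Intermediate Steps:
$c{\left(H,y \right)} = -3 + 3 y$ ($c{\left(H,y \right)} = 3 \left(-1 + y\right) = -3 + 3 y$)
$t{\left(f \right)} = -2 + f$
$v = \frac{39}{61}$ ($v = \frac{195}{305} = 195 \cdot \frac{1}{305} = \frac{39}{61} \approx 0.63934$)
$v c{\left(21,-4 \right)} + t{\left(-10 \right)} = \frac{39 \left(-3 + 3 \left(-4\right)\right)}{61} - 12 = \frac{39 \left(-3 - 12\right)}{61} - 12 = \frac{39}{61} \left(-15\right) - 12 = - \frac{585}{61} - 12 = - \frac{1317}{61}$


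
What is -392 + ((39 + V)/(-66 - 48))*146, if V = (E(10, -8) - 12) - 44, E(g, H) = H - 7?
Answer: -20008/57 ≈ -351.02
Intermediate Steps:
E(g, H) = -7 + H
V = -71 (V = ((-7 - 8) - 12) - 44 = (-15 - 12) - 44 = -27 - 44 = -71)
-392 + ((39 + V)/(-66 - 48))*146 = -392 + ((39 - 71)/(-66 - 48))*146 = -392 - 32/(-114)*146 = -392 - 32*(-1/114)*146 = -392 + (16/57)*146 = -392 + 2336/57 = -20008/57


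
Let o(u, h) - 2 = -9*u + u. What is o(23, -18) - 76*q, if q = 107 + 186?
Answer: -22450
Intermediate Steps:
o(u, h) = 2 - 8*u (o(u, h) = 2 + (-9*u + u) = 2 - 8*u)
q = 293
o(23, -18) - 76*q = (2 - 8*23) - 76*293 = (2 - 184) - 22268 = -182 - 22268 = -22450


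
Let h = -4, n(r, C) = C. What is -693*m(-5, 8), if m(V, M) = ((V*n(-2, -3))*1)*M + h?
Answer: -80388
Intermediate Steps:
m(V, M) = -4 - 3*M*V (m(V, M) = ((V*(-3))*1)*M - 4 = (-3*V*1)*M - 4 = (-3*V)*M - 4 = -3*M*V - 4 = -4 - 3*M*V)
-693*m(-5, 8) = -693*(-4 - 3*8*(-5)) = -693*(-4 + 120) = -693*116 = -80388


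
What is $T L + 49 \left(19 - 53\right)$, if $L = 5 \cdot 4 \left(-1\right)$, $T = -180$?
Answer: $1934$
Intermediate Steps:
$L = -20$ ($L = 20 \left(-1\right) = -20$)
$T L + 49 \left(19 - 53\right) = \left(-180\right) \left(-20\right) + 49 \left(19 - 53\right) = 3600 + 49 \left(-34\right) = 3600 - 1666 = 1934$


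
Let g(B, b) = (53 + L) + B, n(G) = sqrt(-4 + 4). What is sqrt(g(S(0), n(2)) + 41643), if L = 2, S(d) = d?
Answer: sqrt(41698) ≈ 204.20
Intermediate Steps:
n(G) = 0 (n(G) = sqrt(0) = 0)
g(B, b) = 55 + B (g(B, b) = (53 + 2) + B = 55 + B)
sqrt(g(S(0), n(2)) + 41643) = sqrt((55 + 0) + 41643) = sqrt(55 + 41643) = sqrt(41698)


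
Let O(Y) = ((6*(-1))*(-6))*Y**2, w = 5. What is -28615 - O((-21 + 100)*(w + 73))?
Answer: -1366957399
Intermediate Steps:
O(Y) = 36*Y**2 (O(Y) = (-6*(-6))*Y**2 = 36*Y**2)
-28615 - O((-21 + 100)*(w + 73)) = -28615 - 36*((-21 + 100)*(5 + 73))**2 = -28615 - 36*(79*78)**2 = -28615 - 36*6162**2 = -28615 - 36*37970244 = -28615 - 1*1366928784 = -28615 - 1366928784 = -1366957399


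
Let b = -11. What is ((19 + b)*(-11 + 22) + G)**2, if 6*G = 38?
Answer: 80089/9 ≈ 8898.8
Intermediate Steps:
G = 19/3 (G = (1/6)*38 = 19/3 ≈ 6.3333)
((19 + b)*(-11 + 22) + G)**2 = ((19 - 11)*(-11 + 22) + 19/3)**2 = (8*11 + 19/3)**2 = (88 + 19/3)**2 = (283/3)**2 = 80089/9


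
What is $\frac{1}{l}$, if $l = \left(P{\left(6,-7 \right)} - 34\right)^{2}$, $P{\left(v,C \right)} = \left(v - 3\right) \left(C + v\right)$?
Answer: $\frac{1}{1369} \approx 0.00073046$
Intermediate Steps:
$P{\left(v,C \right)} = \left(-3 + v\right) \left(C + v\right)$
$l = 1369$ ($l = \left(\left(6^{2} - -21 - 18 - 42\right) - 34\right)^{2} = \left(\left(36 + 21 - 18 - 42\right) - 34\right)^{2} = \left(-3 - 34\right)^{2} = \left(-37\right)^{2} = 1369$)
$\frac{1}{l} = \frac{1}{1369}$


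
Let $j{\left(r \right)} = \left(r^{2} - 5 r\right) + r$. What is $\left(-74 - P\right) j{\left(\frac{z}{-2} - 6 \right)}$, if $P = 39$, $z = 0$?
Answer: $-6780$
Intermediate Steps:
$j{\left(r \right)} = r^{2} - 4 r$
$\left(-74 - P\right) j{\left(\frac{z}{-2} - 6 \right)} = \left(-74 - 39\right) \left(\frac{0}{-2} - 6\right) \left(-4 + \left(\frac{0}{-2} - 6\right)\right) = \left(-74 - 39\right) \left(0 \left(- \frac{1}{2}\right) - 6\right) \left(-4 + \left(0 \left(- \frac{1}{2}\right) - 6\right)\right) = - 113 \left(0 - 6\right) \left(-4 + \left(0 - 6\right)\right) = - 113 \left(- 6 \left(-4 - 6\right)\right) = - 113 \left(\left(-6\right) \left(-10\right)\right) = \left(-113\right) 60 = -6780$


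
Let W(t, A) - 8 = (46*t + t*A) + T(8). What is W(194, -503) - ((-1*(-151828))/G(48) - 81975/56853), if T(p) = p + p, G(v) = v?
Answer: -6958476805/75804 ≈ -91796.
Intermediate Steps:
T(p) = 2*p
W(t, A) = 24 + 46*t + A*t (W(t, A) = 8 + ((46*t + t*A) + 2*8) = 8 + ((46*t + A*t) + 16) = 8 + (16 + 46*t + A*t) = 24 + 46*t + A*t)
W(194, -503) - ((-1*(-151828))/G(48) - 81975/56853) = (24 + 46*194 - 503*194) - (-1*(-151828)/48 - 81975/56853) = (24 + 8924 - 97582) - (151828*(1/48) - 81975*1/56853) = -88634 - (37957/12 - 27325/18951) = -88634 - 1*239665069/75804 = -88634 - 239665069/75804 = -6958476805/75804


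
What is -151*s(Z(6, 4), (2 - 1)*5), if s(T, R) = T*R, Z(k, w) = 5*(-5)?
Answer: 18875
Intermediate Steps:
Z(k, w) = -25
s(T, R) = R*T
-151*s(Z(6, 4), (2 - 1)*5) = -151*(2 - 1)*5*(-25) = -151*1*5*(-25) = -755*(-25) = -151*(-125) = 18875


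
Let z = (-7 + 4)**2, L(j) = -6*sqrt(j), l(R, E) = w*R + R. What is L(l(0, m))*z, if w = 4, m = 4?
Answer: 0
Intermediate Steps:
l(R, E) = 5*R (l(R, E) = 4*R + R = 5*R)
z = 9 (z = (-3)**2 = 9)
L(l(0, m))*z = -6*sqrt(5*0)*9 = -6*sqrt(0)*9 = -6*0*9 = 0*9 = 0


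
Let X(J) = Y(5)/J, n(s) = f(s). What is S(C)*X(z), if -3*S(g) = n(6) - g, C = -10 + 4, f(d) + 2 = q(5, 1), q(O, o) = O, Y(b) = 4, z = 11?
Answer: -12/11 ≈ -1.0909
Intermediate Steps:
f(d) = 3 (f(d) = -2 + 5 = 3)
n(s) = 3
X(J) = 4/J
C = -6
S(g) = -1 + g/3 (S(g) = -(3 - g)/3 = -1 + g/3)
S(C)*X(z) = (-1 + (⅓)*(-6))*(4/11) = (-1 - 2)*(4*(1/11)) = -3*4/11 = -12/11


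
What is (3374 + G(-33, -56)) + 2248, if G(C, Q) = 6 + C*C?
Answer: 6717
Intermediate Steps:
G(C, Q) = 6 + C**2
(3374 + G(-33, -56)) + 2248 = (3374 + (6 + (-33)**2)) + 2248 = (3374 + (6 + 1089)) + 2248 = (3374 + 1095) + 2248 = 4469 + 2248 = 6717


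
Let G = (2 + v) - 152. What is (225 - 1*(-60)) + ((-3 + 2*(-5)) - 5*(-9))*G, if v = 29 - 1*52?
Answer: -5251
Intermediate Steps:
v = -23 (v = 29 - 52 = -23)
G = -173 (G = (2 - 23) - 152 = -21 - 152 = -173)
(225 - 1*(-60)) + ((-3 + 2*(-5)) - 5*(-9))*G = (225 - 1*(-60)) + ((-3 + 2*(-5)) - 5*(-9))*(-173) = (225 + 60) + ((-3 - 10) + 45)*(-173) = 285 + (-13 + 45)*(-173) = 285 + 32*(-173) = 285 - 5536 = -5251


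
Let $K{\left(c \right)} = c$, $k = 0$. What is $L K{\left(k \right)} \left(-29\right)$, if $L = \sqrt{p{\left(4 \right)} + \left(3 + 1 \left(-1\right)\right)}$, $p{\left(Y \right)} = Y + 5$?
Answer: $0$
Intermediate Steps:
$p{\left(Y \right)} = 5 + Y$
$L = \sqrt{11}$ ($L = \sqrt{\left(5 + 4\right) + \left(3 + 1 \left(-1\right)\right)} = \sqrt{9 + \left(3 - 1\right)} = \sqrt{9 + 2} = \sqrt{11} \approx 3.3166$)
$L K{\left(k \right)} \left(-29\right) = \sqrt{11} \cdot 0 \left(-29\right) = 0 \left(-29\right) = 0$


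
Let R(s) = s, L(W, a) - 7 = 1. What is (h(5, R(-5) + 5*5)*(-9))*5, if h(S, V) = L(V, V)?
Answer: -360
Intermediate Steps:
L(W, a) = 8 (L(W, a) = 7 + 1 = 8)
h(S, V) = 8
(h(5, R(-5) + 5*5)*(-9))*5 = (8*(-9))*5 = -72*5 = -360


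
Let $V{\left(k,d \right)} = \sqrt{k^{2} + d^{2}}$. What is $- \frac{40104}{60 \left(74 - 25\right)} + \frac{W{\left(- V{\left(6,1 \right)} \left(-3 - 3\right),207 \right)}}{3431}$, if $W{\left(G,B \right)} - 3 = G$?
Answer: $- \frac{11465667}{840595} + \frac{6 \sqrt{37}}{3431} \approx -13.629$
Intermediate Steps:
$V{\left(k,d \right)} = \sqrt{d^{2} + k^{2}}$
$W{\left(G,B \right)} = 3 + G$
$- \frac{40104}{60 \left(74 - 25\right)} + \frac{W{\left(- V{\left(6,1 \right)} \left(-3 - 3\right),207 \right)}}{3431} = - \frac{40104}{60 \left(74 - 25\right)} + \frac{3 + - \sqrt{1^{2} + 6^{2}} \left(-3 - 3\right)}{3431} = - \frac{40104}{60 \cdot 49} + \left(3 + - \sqrt{1 + 36} \left(-6\right)\right) \frac{1}{3431} = - \frac{40104}{2940} + \left(3 + - \sqrt{37} \left(-6\right)\right) \frac{1}{3431} = \left(-40104\right) \frac{1}{2940} + \left(3 + 6 \sqrt{37}\right) \frac{1}{3431} = - \frac{3342}{245} + \left(\frac{3}{3431} + \frac{6 \sqrt{37}}{3431}\right) = - \frac{11465667}{840595} + \frac{6 \sqrt{37}}{3431}$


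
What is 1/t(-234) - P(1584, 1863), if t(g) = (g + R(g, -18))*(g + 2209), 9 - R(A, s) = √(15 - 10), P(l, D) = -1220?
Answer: 4878755591/3998980 + √5/99974500 ≈ 1220.0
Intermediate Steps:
R(A, s) = 9 - √5 (R(A, s) = 9 - √(15 - 10) = 9 - √5)
t(g) = (2209 + g)*(9 + g - √5) (t(g) = (g + (9 - √5))*(g + 2209) = (9 + g - √5)*(2209 + g) = (2209 + g)*(9 + g - √5))
1/t(-234) - P(1584, 1863) = 1/(19881 + (-234)² - 2209*√5 + 2218*(-234) - 1*(-234)*√5) - 1*(-1220) = 1/(19881 + 54756 - 2209*√5 - 519012 + 234*√5) + 1220 = 1/(-444375 - 1975*√5) + 1220 = 1220 + 1/(-444375 - 1975*√5)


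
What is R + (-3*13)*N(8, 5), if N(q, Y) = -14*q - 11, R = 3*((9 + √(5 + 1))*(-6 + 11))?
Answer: 4932 + 15*√6 ≈ 4968.7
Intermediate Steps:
R = 135 + 15*√6 (R = 3*((9 + √6)*5) = 3*(45 + 5*√6) = 135 + 15*√6 ≈ 171.74)
N(q, Y) = -11 - 14*q
R + (-3*13)*N(8, 5) = (135 + 15*√6) + (-3*13)*(-11 - 14*8) = (135 + 15*√6) - 39*(-11 - 112) = (135 + 15*√6) - 39*(-123) = (135 + 15*√6) + 4797 = 4932 + 15*√6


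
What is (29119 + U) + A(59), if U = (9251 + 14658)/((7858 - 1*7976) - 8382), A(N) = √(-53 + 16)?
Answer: 247487591/8500 + I*√37 ≈ 29116.0 + 6.0828*I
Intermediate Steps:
A(N) = I*√37 (A(N) = √(-37) = I*√37)
U = -23909/8500 (U = 23909/((7858 - 7976) - 8382) = 23909/(-118 - 8382) = 23909/(-8500) = 23909*(-1/8500) = -23909/8500 ≈ -2.8128)
(29119 + U) + A(59) = (29119 - 23909/8500) + I*√37 = 247487591/8500 + I*√37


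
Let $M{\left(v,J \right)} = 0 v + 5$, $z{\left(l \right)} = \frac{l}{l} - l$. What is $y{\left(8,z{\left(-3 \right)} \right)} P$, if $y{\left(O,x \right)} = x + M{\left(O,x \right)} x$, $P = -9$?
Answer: $-216$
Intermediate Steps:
$z{\left(l \right)} = 1 - l$
$M{\left(v,J \right)} = 5$ ($M{\left(v,J \right)} = 0 + 5 = 5$)
$y{\left(O,x \right)} = 6 x$ ($y{\left(O,x \right)} = x + 5 x = 6 x$)
$y{\left(8,z{\left(-3 \right)} \right)} P = 6 \left(1 - -3\right) \left(-9\right) = 6 \left(1 + 3\right) \left(-9\right) = 6 \cdot 4 \left(-9\right) = 24 \left(-9\right) = -216$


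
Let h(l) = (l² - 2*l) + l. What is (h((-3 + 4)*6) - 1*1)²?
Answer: 841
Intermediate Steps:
h(l) = l² - l
(h((-3 + 4)*6) - 1*1)² = (((-3 + 4)*6)*(-1 + (-3 + 4)*6) - 1*1)² = ((1*6)*(-1 + 1*6) - 1)² = (6*(-1 + 6) - 1)² = (6*5 - 1)² = (30 - 1)² = 29² = 841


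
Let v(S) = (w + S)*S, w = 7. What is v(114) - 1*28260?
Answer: -14466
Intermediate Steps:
v(S) = S*(7 + S) (v(S) = (7 + S)*S = S*(7 + S))
v(114) - 1*28260 = 114*(7 + 114) - 1*28260 = 114*121 - 28260 = 13794 - 28260 = -14466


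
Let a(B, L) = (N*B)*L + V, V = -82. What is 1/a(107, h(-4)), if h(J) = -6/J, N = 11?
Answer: 2/3367 ≈ 0.00059400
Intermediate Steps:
a(B, L) = -82 + 11*B*L (a(B, L) = (11*B)*L - 82 = 11*B*L - 82 = -82 + 11*B*L)
1/a(107, h(-4)) = 1/(-82 + 11*107*(-6/(-4))) = 1/(-82 + 11*107*(-6*(-¼))) = 1/(-82 + 11*107*(3/2)) = 1/(-82 + 3531/2) = 1/(3367/2) = 2/3367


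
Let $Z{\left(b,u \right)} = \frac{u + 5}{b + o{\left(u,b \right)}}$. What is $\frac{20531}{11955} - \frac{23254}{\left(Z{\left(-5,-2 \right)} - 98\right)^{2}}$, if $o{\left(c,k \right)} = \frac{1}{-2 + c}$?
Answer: $- \frac{128242261}{189725850} \approx -0.67593$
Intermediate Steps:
$Z{\left(b,u \right)} = \frac{5 + u}{b + \frac{1}{-2 + u}}$ ($Z{\left(b,u \right)} = \frac{u + 5}{b + \frac{1}{-2 + u}} = \frac{5 + u}{b + \frac{1}{-2 + u}}$)
$\frac{20531}{11955} - \frac{23254}{\left(Z{\left(-5,-2 \right)} - 98\right)^{2}} = \frac{20531}{11955} - \frac{23254}{\left(\frac{\left(-2 - 2\right) \left(5 - 2\right)}{1 - 5 \left(-2 - 2\right)} - 98\right)^{2}} = 20531 \cdot \frac{1}{11955} - \frac{23254}{\left(\frac{1}{1 - -20} \left(-4\right) 3 - 98\right)^{2}} = \frac{20531}{11955} - \frac{23254}{\left(\frac{1}{1 + 20} \left(-4\right) 3 - 98\right)^{2}} = \frac{20531}{11955} - \frac{23254}{\left(\frac{1}{21} \left(-4\right) 3 - 98\right)^{2}} = \frac{20531}{11955} - \frac{23254}{\left(- \frac{4}{7} - 98\right)^{2}} = \frac{20531}{11955} - \frac{23254}{\left(- \frac{690}{7}\right)^{2}} = \frac{20531}{11955} - \frac{23254}{\frac{476100}{49}} = \frac{20531}{11955} - \frac{569723}{238050} = - \frac{128242261}{189725850}$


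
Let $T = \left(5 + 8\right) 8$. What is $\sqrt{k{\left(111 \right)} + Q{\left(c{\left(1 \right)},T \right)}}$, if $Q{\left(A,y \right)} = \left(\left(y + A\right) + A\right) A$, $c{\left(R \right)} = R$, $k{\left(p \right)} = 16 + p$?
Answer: $\sqrt{233} \approx 15.264$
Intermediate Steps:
$T = 104$ ($T = 13 \cdot 8 = 104$)
$Q{\left(A,y \right)} = A \left(y + 2 A\right)$ ($Q{\left(A,y \right)} = \left(\left(A + y\right) + A\right) A = \left(y + 2 A\right) A = A \left(y + 2 A\right)$)
$\sqrt{k{\left(111 \right)} + Q{\left(c{\left(1 \right)},T \right)}} = \sqrt{\left(16 + 111\right) + 1 \left(104 + 2 \cdot 1\right)} = \sqrt{127 + 1 \left(104 + 2\right)} = \sqrt{127 + 1 \cdot 106} = \sqrt{127 + 106} = \sqrt{233}$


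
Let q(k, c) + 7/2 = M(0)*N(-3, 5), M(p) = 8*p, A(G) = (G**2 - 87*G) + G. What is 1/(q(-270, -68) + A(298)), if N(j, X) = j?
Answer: 2/126345 ≈ 1.5830e-5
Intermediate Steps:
A(G) = G**2 - 86*G
q(k, c) = -7/2 (q(k, c) = -7/2 + (8*0)*(-3) = -7/2 + 0*(-3) = -7/2 + 0 = -7/2)
1/(q(-270, -68) + A(298)) = 1/(-7/2 + 298*(-86 + 298)) = 1/(-7/2 + 298*212) = 1/(-7/2 + 63176) = 1/(126345/2) = 2/126345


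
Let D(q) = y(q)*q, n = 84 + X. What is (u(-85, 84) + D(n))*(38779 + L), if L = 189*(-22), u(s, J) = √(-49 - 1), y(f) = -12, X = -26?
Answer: -24096216 + 173105*I*√2 ≈ -2.4096e+7 + 2.4481e+5*I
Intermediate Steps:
n = 58 (n = 84 - 26 = 58)
D(q) = -12*q
u(s, J) = 5*I*√2 (u(s, J) = √(-50) = 5*I*√2)
L = -4158
(u(-85, 84) + D(n))*(38779 + L) = (5*I*√2 - 12*58)*(38779 - 4158) = (5*I*√2 - 696)*34621 = (-696 + 5*I*√2)*34621 = -24096216 + 173105*I*√2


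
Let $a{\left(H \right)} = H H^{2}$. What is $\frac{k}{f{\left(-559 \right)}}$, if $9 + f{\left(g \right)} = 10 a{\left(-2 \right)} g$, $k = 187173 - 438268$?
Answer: $- \frac{251095}{44711} \approx -5.616$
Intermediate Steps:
$a{\left(H \right)} = H^{3}$
$k = -251095$ ($k = 187173 - 438268 = -251095$)
$f{\left(g \right)} = -9 - 80 g$ ($f{\left(g \right)} = -9 + 10 \left(-2\right)^{3} g = -9 + 10 \left(-8\right) g = -9 - 80 g$)
$\frac{k}{f{\left(-559 \right)}} = - \frac{251095}{-9 - -44720} = - \frac{251095}{-9 + 44720} = - \frac{251095}{44711}$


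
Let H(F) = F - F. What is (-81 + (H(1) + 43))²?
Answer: 1444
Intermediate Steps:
H(F) = 0
(-81 + (H(1) + 43))² = (-81 + (0 + 43))² = (-81 + 43)² = (-38)² = 1444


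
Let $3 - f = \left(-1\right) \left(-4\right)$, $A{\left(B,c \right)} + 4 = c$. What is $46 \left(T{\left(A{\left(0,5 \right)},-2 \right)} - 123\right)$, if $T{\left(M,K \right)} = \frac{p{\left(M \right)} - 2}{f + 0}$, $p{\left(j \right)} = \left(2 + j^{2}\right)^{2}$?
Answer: $-5980$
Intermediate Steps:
$A{\left(B,c \right)} = -4 + c$
$f = -1$ ($f = 3 - \left(-1\right) \left(-4\right) = 3 - 4 = -1$)
$T{\left(M,K \right)} = 2 - \left(2 + M^{2}\right)^{2}$ ($T{\left(M,K \right)} = \frac{\left(2 + M^{2}\right)^{2} - 2}{-1 + 0} = \frac{-2 + \left(2 + M^{2}\right)^{2}}{-1} = \left(-2 + \left(2 + M^{2}\right)^{2}\right) \left(-1\right) = 2 - \left(2 + M^{2}\right)^{2}$)
$46 \left(T{\left(A{\left(0,5 \right)},-2 \right)} - 123\right) = 46 \left(\left(2 - \left(2 + \left(-4 + 5\right)^{2}\right)^{2}\right) - 123\right) = 46 \left(\left(2 - \left(2 + 1^{2}\right)^{2}\right) - 123\right) = 46 \left(\left(2 - \left(2 + 1\right)^{2}\right) - 123\right) = 46 \left(\left(2 - 3^{2}\right) - 123\right) = 46 \left(\left(2 - 9\right) - 123\right) = 46 \left(-7 - 123\right) = 46 \left(-130\right) = -5980$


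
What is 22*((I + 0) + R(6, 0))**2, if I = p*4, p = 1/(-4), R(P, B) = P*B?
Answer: 22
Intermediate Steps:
R(P, B) = B*P
p = -1/4 ≈ -0.25000
I = -1 (I = -1/4*4 = -1)
22*((I + 0) + R(6, 0))**2 = 22*((-1 + 0) + 0*6)**2 = 22*(-1 + 0)**2 = 22*(-1)**2 = 22*1 = 22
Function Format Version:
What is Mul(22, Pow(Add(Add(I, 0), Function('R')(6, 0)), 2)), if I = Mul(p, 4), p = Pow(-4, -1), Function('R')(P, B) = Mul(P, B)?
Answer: 22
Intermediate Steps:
Function('R')(P, B) = Mul(B, P)
p = Rational(-1, 4) ≈ -0.25000
I = -1 (I = Mul(Rational(-1, 4), 4) = -1)
Mul(22, Pow(Add(Add(I, 0), Function('R')(6, 0)), 2)) = Mul(22, Pow(Add(Add(-1, 0), Mul(0, 6)), 2)) = Mul(22, Pow(Add(-1, 0), 2)) = Mul(22, Pow(-1, 2)) = Mul(22, 1) = 22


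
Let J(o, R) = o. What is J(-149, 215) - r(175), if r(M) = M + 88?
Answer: -412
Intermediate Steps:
r(M) = 88 + M
J(-149, 215) - r(175) = -149 - (88 + 175) = -149 - 1*263 = -149 - 263 = -412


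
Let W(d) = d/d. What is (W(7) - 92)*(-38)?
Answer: 3458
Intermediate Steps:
W(d) = 1
(W(7) - 92)*(-38) = (1 - 92)*(-38) = -91*(-38) = 3458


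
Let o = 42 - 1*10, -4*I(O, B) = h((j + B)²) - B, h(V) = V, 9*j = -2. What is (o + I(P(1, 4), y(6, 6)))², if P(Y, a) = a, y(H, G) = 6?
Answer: 16605625/26244 ≈ 632.74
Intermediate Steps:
j = -2/9 (j = (⅑)*(-2) = -2/9 ≈ -0.22222)
I(O, B) = -(-2/9 + B)²/4 + B/4 (I(O, B) = -((-2/9 + B)² - B)/4 = -(-2/9 + B)²/4 + B/4)
o = 32 (o = 42 - 10 = 32)
(o + I(P(1, 4), y(6, 6)))² = (32 + (-(-2 + 9*6)²/324 + (¼)*6))² = (32 + (-(-2 + 54)²/324 + 3/2))² = (32 + (-1/324*52² + 3/2))² = (32 + (-1/324*2704 + 3/2))² = (32 + (-676/81 + 3/2))² = (32 - 1109/162)² = (4075/162)² = 16605625/26244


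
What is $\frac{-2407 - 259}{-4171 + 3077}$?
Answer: $\frac{1333}{547} \approx 2.4369$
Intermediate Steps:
$\frac{-2407 - 259}{-4171 + 3077} = - \frac{2666}{-1094} = \left(-2666\right) \left(- \frac{1}{1094}\right) = \frac{1333}{547}$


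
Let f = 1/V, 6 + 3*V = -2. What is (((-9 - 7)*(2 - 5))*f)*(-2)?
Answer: 36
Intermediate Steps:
V = -8/3 (V = -2 + (⅓)*(-2) = -2 - ⅔ = -8/3 ≈ -2.6667)
f = -3/8 (f = 1/(-8/3) = -3/8 ≈ -0.37500)
(((-9 - 7)*(2 - 5))*f)*(-2) = (((-9 - 7)*(2 - 5))*(-3/8))*(-2) = (-16*(-3)*(-3/8))*(-2) = (48*(-3/8))*(-2) = -18*(-2) = 36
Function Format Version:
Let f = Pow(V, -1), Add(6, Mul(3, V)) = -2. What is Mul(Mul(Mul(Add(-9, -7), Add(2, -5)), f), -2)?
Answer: 36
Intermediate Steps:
V = Rational(-8, 3) (V = Add(-2, Mul(Rational(1, 3), -2)) = Add(-2, Rational(-2, 3)) = Rational(-8, 3) ≈ -2.6667)
f = Rational(-3, 8) (f = Pow(Rational(-8, 3), -1) = Rational(-3, 8) ≈ -0.37500)
Mul(Mul(Mul(Add(-9, -7), Add(2, -5)), f), -2) = Mul(Mul(Mul(Add(-9, -7), Add(2, -5)), Rational(-3, 8)), -2) = Mul(Mul(Mul(-16, -3), Rational(-3, 8)), -2) = Mul(Mul(48, Rational(-3, 8)), -2) = Mul(-18, -2) = 36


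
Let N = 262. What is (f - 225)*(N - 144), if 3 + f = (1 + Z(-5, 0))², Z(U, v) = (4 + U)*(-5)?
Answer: -22656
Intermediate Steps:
Z(U, v) = -20 - 5*U
f = 33 (f = -3 + (1 + (-20 - 5*(-5)))² = -3 + (1 + (-20 + 25))² = -3 + (1 + 5)² = -3 + 6² = -3 + 36 = 33)
(f - 225)*(N - 144) = (33 - 225)*(262 - 144) = -192*118 = -22656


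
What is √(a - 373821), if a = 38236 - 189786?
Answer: I*√525371 ≈ 724.83*I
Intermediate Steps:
a = -151550
√(a - 373821) = √(-151550 - 373821) = √(-525371) = I*√525371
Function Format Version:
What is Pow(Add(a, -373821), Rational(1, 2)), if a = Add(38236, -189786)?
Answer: Mul(I, Pow(525371, Rational(1, 2))) ≈ Mul(724.83, I)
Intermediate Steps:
a = -151550
Pow(Add(a, -373821), Rational(1, 2)) = Pow(Add(-151550, -373821), Rational(1, 2)) = Pow(-525371, Rational(1, 2)) = Mul(I, Pow(525371, Rational(1, 2)))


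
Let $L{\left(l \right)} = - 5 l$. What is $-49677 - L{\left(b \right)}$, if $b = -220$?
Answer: $-50777$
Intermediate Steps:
$-49677 - L{\left(b \right)} = -49677 - \left(-5\right) \left(-220\right) = -49677 - 1100 = -50777$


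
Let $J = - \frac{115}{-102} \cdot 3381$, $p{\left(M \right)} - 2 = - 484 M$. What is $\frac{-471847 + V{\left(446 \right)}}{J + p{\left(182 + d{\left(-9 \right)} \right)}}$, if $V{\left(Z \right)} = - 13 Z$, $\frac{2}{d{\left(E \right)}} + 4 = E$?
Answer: $\frac{6031974}{1063321} \approx 5.6728$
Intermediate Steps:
$d{\left(E \right)} = \frac{2}{-4 + E}$
$p{\left(M \right)} = 2 - 484 M$
$J = \frac{129605}{34}$ ($J = \left(-115\right) \left(- \frac{1}{102}\right) 3381 = \frac{115}{102} \cdot 3381 = \frac{129605}{34} \approx 3811.9$)
$\frac{-471847 + V{\left(446 \right)}}{J + p{\left(182 + d{\left(-9 \right)} \right)}} = \frac{-471847 - 5798}{\frac{129605}{34} + \left(2 - 484 \left(182 + \frac{2}{-4 - 9}\right)\right)} = \frac{-471847 - 5798}{\frac{129605}{34} + \left(2 - 484 \left(182 + \frac{2}{-13}\right)\right)} = - \frac{477645}{\frac{129605}{34} + \left(2 - 484 \left(182 + 2 \left(- \frac{1}{13}\right)\right)\right)} = - \frac{477645}{\frac{129605}{34} + \left(2 - 484 \left(182 - \frac{2}{13}\right)\right)} = - \frac{477645}{\frac{129605}{34} + \left(2 - \frac{1144176}{13}\right)} = - \frac{477645}{\frac{129605}{34} - \frac{1144150}{13}} = - \frac{477645}{- \frac{37216235}{442}} = \left(-477645\right) \left(- \frac{442}{37216235}\right) = \frac{6031974}{1063321}$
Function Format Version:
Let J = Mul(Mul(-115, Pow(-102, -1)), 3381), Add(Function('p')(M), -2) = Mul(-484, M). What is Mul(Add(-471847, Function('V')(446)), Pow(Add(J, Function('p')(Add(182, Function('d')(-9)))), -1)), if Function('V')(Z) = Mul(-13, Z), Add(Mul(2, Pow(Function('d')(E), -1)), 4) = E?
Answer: Rational(6031974, 1063321) ≈ 5.6728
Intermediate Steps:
Function('d')(E) = Mul(2, Pow(Add(-4, E), -1))
Function('p')(M) = Add(2, Mul(-484, M))
J = Rational(129605, 34) (J = Mul(Mul(-115, Rational(-1, 102)), 3381) = Mul(Rational(115, 102), 3381) = Rational(129605, 34) ≈ 3811.9)
Mul(Add(-471847, Function('V')(446)), Pow(Add(J, Function('p')(Add(182, Function('d')(-9)))), -1)) = Mul(Add(-471847, Mul(-13, 446)), Pow(Add(Rational(129605, 34), Add(2, Mul(-484, Add(182, Mul(2, Pow(Add(-4, -9), -1)))))), -1)) = Mul(Add(-471847, -5798), Pow(Add(Rational(129605, 34), Add(2, Mul(-484, Add(182, Mul(2, Pow(-13, -1)))))), -1)) = Mul(-477645, Pow(Add(Rational(129605, 34), Add(2, Mul(-484, Add(182, Mul(2, Rational(-1, 13)))))), -1)) = Mul(-477645, Pow(Add(Rational(129605, 34), Add(2, Mul(-484, Add(182, Rational(-2, 13))))), -1)) = Mul(-477645, Pow(Add(Rational(129605, 34), Add(2, Mul(-484, Rational(2364, 13)))), -1)) = Mul(-477645, Pow(Add(Rational(129605, 34), Add(2, Rational(-1144176, 13))), -1)) = Mul(-477645, Pow(Add(Rational(129605, 34), Rational(-1144150, 13)), -1)) = Mul(-477645, Pow(Rational(-37216235, 442), -1)) = Mul(-477645, Rational(-442, 37216235)) = Rational(6031974, 1063321)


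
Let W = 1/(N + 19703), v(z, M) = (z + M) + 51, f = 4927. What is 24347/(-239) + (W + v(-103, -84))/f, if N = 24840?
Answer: -5344722275700/52451743279 ≈ -101.90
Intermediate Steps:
v(z, M) = 51 + M + z (v(z, M) = (M + z) + 51 = 51 + M + z)
W = 1/44543 (W = 1/(24840 + 19703) = 1/44543 ≈ 2.2450e-5)
24347/(-239) + (W + v(-103, -84))/f = 24347/(-239) + (1/44543 + (51 - 84 - 103))/4927 = 24347*(-1/239) + (1/44543 - 136)*(1/4927) = -24347/239 - 6057847/44543*1/4927 = -24347/239 - 6057847/219463361 = -5344722275700/52451743279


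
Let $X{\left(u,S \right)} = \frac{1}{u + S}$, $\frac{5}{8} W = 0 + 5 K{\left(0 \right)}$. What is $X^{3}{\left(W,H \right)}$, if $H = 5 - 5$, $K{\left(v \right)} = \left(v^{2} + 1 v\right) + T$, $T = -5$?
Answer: $- \frac{1}{64000} \approx -1.5625 \cdot 10^{-5}$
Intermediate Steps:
$K{\left(v \right)} = -5 + v + v^{2}$ ($K{\left(v \right)} = \left(v^{2} + 1 v\right) - 5 = \left(v^{2} + v\right) - 5 = \left(v + v^{2}\right) - 5 = -5 + v + v^{2}$)
$H = 0$ ($H = 5 - 5 = 0$)
$W = -40$ ($W = \frac{8 \left(0 + 5 \left(-5 + 0 + 0^{2}\right)\right)}{5} = \frac{8 \left(0 + 5 \left(-5 + 0 + 0\right)\right)}{5} = \frac{8 \left(0 + 5 \left(-5\right)\right)}{5} = \frac{8 \left(0 - 25\right)}{5} = \frac{8}{5} \left(-25\right) = -40$)
$X{\left(u,S \right)} = \frac{1}{S + u}$
$X^{3}{\left(W,H \right)} = \left(\frac{1}{0 - 40}\right)^{3} = \left(\frac{1}{-40}\right)^{3} = \left(- \frac{1}{40}\right)^{3} = - \frac{1}{64000}$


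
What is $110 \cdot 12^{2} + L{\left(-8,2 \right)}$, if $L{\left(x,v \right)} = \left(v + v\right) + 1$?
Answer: $15845$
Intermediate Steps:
$L{\left(x,v \right)} = 1 + 2 v$ ($L{\left(x,v \right)} = 2 v + 1 = 1 + 2 v$)
$110 \cdot 12^{2} + L{\left(-8,2 \right)} = 110 \cdot 12^{2} + \left(1 + 2 \cdot 2\right) = 110 \cdot 144 + \left(1 + 4\right) = 15840 + 5 = 15845$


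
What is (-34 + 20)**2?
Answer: 196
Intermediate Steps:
(-34 + 20)**2 = (-14)**2 = 196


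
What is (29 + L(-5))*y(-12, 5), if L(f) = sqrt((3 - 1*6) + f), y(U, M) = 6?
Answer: 174 + 12*I*sqrt(2) ≈ 174.0 + 16.971*I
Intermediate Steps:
L(f) = sqrt(-3 + f) (L(f) = sqrt((3 - 6) + f) = sqrt(-3 + f))
(29 + L(-5))*y(-12, 5) = (29 + sqrt(-3 - 5))*6 = (29 + sqrt(-8))*6 = (29 + 2*I*sqrt(2))*6 = 174 + 12*I*sqrt(2)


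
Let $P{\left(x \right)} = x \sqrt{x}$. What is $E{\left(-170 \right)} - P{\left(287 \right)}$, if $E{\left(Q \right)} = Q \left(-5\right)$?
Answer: $850 - 287 \sqrt{287} \approx -4012.1$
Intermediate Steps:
$E{\left(Q \right)} = - 5 Q$
$P{\left(x \right)} = x^{\frac{3}{2}}$
$E{\left(-170 \right)} - P{\left(287 \right)} = \left(-5\right) \left(-170\right) - 287^{\frac{3}{2}} = 850 - 287 \sqrt{287}$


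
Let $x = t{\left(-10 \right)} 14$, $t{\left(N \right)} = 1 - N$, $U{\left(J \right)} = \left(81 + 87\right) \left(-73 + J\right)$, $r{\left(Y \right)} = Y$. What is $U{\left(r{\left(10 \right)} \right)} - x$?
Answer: $-10738$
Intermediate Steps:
$U{\left(J \right)} = -12264 + 168 J$ ($U{\left(J \right)} = 168 \left(-73 + J\right) = -12264 + 168 J$)
$x = 154$ ($x = \left(1 - -10\right) 14 = \left(1 + 10\right) 14 = 11 \cdot 14 = 154$)
$U{\left(r{\left(10 \right)} \right)} - x = \left(-12264 + 168 \cdot 10\right) - 154 = \left(-12264 + 1680\right) - 154 = -10584 - 154 = -10738$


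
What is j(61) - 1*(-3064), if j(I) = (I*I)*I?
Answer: 230045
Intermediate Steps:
j(I) = I³ (j(I) = I²*I = I³)
j(61) - 1*(-3064) = 61³ - 1*(-3064) = 226981 + 3064 = 230045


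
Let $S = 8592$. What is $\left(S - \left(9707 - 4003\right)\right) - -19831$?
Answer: $22719$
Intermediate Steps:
$\left(S - \left(9707 - 4003\right)\right) - -19831 = \left(8592 - \left(9707 - 4003\right)\right) - -19831 = \left(8592 - \left(9707 - 4003\right)\right) + 19831 = \left(8592 - 5704\right) + 19831 = 2888 + 19831 = 22719$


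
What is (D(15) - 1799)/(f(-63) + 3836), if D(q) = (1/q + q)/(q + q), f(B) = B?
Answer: -404662/848925 ≈ -0.47668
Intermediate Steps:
D(q) = (q + 1/q)/(2*q) (D(q) = (q + 1/q)/((2*q)) = (q + 1/q)*(1/(2*q)) = (q + 1/q)/(2*q))
(D(15) - 1799)/(f(-63) + 3836) = ((1/2)*(1 + 15**2)/15**2 - 1799)/(-63 + 3836) = ((1/2)*(1/225)*(1 + 225) - 1799)/3773 = ((1/2)*(1/225)*226 - 1799)*(1/3773) = (113/225 - 1799)*(1/3773) = -404662/225*1/3773 = -404662/848925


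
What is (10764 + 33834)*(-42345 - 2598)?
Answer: -2004367914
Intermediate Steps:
(10764 + 33834)*(-42345 - 2598) = 44598*(-44943) = -2004367914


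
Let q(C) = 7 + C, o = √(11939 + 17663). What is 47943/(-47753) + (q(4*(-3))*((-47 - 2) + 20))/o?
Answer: -47943/47753 + 145*√82/1558 ≈ -0.16121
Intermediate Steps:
o = 19*√82 (o = √29602 = 19*√82 ≈ 172.05)
47943/(-47753) + (q(4*(-3))*((-47 - 2) + 20))/o = 47943/(-47753) + ((7 + 4*(-3))*((-47 - 2) + 20))/((19*√82)) = 47943*(-1/47753) + ((7 - 12)*(-49 + 20))*(√82/1558) = -47943/47753 + (-5*(-29))*(√82/1558) = -47943/47753 + 145*(√82/1558) = -47943/47753 + 145*√82/1558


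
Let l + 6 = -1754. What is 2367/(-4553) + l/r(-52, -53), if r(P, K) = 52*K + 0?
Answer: 372457/3137017 ≈ 0.11873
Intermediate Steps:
l = -1760 (l = -6 - 1754 = -1760)
r(P, K) = 52*K
2367/(-4553) + l/r(-52, -53) = 2367/(-4553) - 1760/(52*(-53)) = 2367*(-1/4553) - 1760/(-2756) = -2367/4553 - 1760*(-1/2756) = -2367/4553 + 440/689 = 372457/3137017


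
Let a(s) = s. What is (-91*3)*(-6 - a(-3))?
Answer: 819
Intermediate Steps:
(-91*3)*(-6 - a(-3)) = (-91*3)*(-6 - 1*(-3)) = (-13*21)*(-6 + 3) = -273*(-3) = 819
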